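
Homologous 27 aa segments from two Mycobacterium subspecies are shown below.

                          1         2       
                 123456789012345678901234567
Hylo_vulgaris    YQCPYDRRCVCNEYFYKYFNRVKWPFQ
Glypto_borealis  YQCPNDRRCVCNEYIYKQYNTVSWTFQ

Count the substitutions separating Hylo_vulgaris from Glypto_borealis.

7

Differing sites — 5:Y/N; 15:F/I; 18:Y/Q; 19:F/Y; 21:R/T; 23:K/S; 25:P/T.
That gives 7 mismatches out of 27 aligned sites, so the Hamming distance is 7.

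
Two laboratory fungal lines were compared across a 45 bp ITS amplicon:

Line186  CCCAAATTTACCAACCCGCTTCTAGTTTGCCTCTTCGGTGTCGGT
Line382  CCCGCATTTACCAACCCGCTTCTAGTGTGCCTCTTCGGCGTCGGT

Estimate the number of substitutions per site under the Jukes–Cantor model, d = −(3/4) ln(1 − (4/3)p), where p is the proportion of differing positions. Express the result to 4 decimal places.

0.0946

The sequences differ at positions 4 (A/G), 5 (A/C), 27 (T/G), 39 (T/C).
p = 4/45 = 0.088889.
d = −0.75 · ln(1 − (4/3)·0.088889) = −0.75 · ln(0.881481) = −0.75 · (-0.126152) = 0.0946.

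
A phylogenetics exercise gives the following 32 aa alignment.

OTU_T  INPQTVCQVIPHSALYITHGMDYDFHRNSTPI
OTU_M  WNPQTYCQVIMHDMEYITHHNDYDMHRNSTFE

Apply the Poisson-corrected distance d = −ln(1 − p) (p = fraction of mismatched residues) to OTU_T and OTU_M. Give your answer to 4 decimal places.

0.4212

Mismatches occur at site 1 (I/W), site 6 (V/Y), site 11 (P/M), site 13 (S/D), site 14 (A/M), site 15 (L/E), site 20 (G/H), site 21 (M/N), site 25 (F/M), site 31 (P/F), site 32 (I/E).
p = 11/32 = 0.343750.
d = −ln(1 − 0.343750) = −ln(0.656250) = 0.4212.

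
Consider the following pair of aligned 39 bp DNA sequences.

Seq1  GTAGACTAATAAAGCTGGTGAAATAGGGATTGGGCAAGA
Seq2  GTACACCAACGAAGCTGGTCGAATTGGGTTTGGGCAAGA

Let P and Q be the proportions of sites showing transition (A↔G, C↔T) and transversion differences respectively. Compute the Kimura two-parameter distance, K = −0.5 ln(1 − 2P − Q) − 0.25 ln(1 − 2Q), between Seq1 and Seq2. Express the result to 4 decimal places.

0.2413

The sequences differ at positions 4 (G/C, transversion), 7 (T/C, transition), 10 (T/C, transition), 11 (A/G, transition), 20 (G/C, transversion), 21 (A/G, transition), 25 (A/T, transversion), 29 (A/T, transversion).
Of the 8 differences, 4 transitions and 4 transversions over 39 sites: P = 4/39 = 0.102564, Q = 4/39 = 0.102564.
d = −0.5·ln(0.692308) − 0.25·ln(0.794872) = −0.5·(-0.367724) − 0.25·(-0.229574) = 0.2413.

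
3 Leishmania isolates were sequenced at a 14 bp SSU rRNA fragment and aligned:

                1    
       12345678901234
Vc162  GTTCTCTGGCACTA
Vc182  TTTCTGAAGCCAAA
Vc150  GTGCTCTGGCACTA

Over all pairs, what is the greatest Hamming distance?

Pairwise Hamming distances:
  Vc162 vs Vc182: 7
  Vc162 vs Vc150: 1
  Vc182 vs Vc150: 8
The largest is 8, between Vc182 and Vc150.

8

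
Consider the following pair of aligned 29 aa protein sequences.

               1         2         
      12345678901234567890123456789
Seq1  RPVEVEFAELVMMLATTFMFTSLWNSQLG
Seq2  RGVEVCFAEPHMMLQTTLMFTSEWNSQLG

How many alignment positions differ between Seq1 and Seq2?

7

Mismatches occur at site 2 (P/G), site 6 (E/C), site 10 (L/P), site 11 (V/H), site 15 (A/Q), site 18 (F/L), site 23 (L/E).
That gives 7 mismatches out of 29 aligned sites, so the Hamming distance is 7.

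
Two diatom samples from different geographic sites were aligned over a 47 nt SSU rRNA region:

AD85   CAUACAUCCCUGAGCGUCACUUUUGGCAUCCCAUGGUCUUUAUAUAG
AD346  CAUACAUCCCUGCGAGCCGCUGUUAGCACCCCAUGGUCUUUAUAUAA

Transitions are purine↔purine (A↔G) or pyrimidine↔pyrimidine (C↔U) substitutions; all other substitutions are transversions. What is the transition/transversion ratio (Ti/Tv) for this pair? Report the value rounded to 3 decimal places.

1.667

Differing sites — 13:A/C (Tv); 15:C/A (Tv); 17:U/C (Ti); 19:A/G (Ti); 22:U/G (Tv); 25:G/A (Ti); 29:U/C (Ti); 47:G/A (Ti).
Of the 8 differences, 5 transitions and 3 transversions, so Ti/Tv = 5/3 = 1.667.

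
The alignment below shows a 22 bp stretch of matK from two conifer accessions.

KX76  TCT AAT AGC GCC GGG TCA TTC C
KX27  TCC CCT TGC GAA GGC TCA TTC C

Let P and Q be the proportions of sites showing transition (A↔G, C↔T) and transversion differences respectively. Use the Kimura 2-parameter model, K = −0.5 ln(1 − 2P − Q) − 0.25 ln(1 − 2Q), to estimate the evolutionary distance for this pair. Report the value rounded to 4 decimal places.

Differing sites — 3:T/C (Ti); 4:A/C (Tv); 5:A/C (Tv); 7:A/T (Tv); 11:C/A (Tv); 12:C/A (Tv); 15:G/C (Tv).
Of the 7 differences, 1 transition and 6 transversions over 22 sites: P = 1/22 = 0.045455, Q = 6/22 = 0.272727.
d = −0.5·ln(0.636363) − 0.25·ln(0.454546) = −0.5·(-0.451986) − 0.25·(-0.788456) = 0.4231.

0.4231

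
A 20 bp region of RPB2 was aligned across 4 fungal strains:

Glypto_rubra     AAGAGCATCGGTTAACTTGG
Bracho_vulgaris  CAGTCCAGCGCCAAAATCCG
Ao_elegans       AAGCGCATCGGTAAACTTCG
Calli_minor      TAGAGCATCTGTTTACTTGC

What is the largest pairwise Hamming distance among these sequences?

Pairwise Hamming distances:
  Glypto_rubra vs Bracho_vulgaris: 10
  Glypto_rubra vs Ao_elegans: 3
  Glypto_rubra vs Calli_minor: 4
  Bracho_vulgaris vs Ao_elegans: 8
  Bracho_vulgaris vs Calli_minor: 13
  Ao_elegans vs Calli_minor: 7
The largest is 13, between Bracho_vulgaris and Calli_minor.

13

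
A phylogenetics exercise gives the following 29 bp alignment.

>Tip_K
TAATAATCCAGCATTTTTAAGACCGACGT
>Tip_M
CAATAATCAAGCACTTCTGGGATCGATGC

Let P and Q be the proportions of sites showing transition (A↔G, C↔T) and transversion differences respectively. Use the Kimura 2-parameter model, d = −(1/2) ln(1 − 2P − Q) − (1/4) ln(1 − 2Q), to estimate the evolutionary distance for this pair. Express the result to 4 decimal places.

The sequences differ at positions 1 (T/C, transition), 9 (C/A, transversion), 14 (T/C, transition), 17 (T/C, transition), 19 (A/G, transition), 20 (A/G, transition), 23 (C/T, transition), 27 (C/T, transition), 29 (T/C, transition).
Of the 9 differences, 8 transitions and 1 transversion over 29 sites: P = 8/29 = 0.275862, Q = 1/29 = 0.034483.
d = −0.5·ln(0.413793) − 0.25·ln(0.931034) = −0.5·(-0.882389) − 0.25·(-0.071459) = 0.4591.

0.4591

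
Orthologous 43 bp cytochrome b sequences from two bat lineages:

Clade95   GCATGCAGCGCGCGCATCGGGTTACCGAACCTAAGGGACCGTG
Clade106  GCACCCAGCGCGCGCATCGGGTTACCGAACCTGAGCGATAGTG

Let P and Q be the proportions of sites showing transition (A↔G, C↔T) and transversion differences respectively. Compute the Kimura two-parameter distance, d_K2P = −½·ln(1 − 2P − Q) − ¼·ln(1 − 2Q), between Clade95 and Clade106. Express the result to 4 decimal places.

The sequences differ at positions 4 (T/C, transition), 5 (G/C, transversion), 33 (A/G, transition), 36 (G/C, transversion), 39 (C/T, transition), 40 (C/A, transversion).
Of the 6 differences, 3 transitions and 3 transversions over 43 sites: P = 3/43 = 0.069767, Q = 3/43 = 0.069767.
d = −0.5·ln(0.790699) − 0.25·ln(0.860466) = −0.5·(-0.234838) − 0.25·(-0.150281) = 0.1550.

0.1550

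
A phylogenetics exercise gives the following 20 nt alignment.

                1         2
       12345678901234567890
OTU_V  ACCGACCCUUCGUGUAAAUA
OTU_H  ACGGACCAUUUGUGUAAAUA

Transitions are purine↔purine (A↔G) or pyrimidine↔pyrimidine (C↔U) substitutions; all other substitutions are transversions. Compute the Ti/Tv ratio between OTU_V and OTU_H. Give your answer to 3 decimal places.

Mismatches occur at site 3 (C/G, transversion), site 8 (C/A, transversion), site 11 (C/U, transition).
Of the 3 differences, 1 transition and 2 transversions, so Ti/Tv = 1/2 = 0.500.

0.500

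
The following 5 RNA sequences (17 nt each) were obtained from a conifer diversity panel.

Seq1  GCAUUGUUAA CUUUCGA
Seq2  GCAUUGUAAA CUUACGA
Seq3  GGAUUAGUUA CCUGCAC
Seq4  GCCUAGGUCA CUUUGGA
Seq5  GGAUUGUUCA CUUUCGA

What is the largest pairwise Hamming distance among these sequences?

Pairwise Hamming distances:
  Seq1 vs Seq2: 2
  Seq1 vs Seq3: 8
  Seq1 vs Seq4: 5
  Seq1 vs Seq5: 2
  Seq2 vs Seq3: 9
  Seq2 vs Seq4: 7
  Seq2 vs Seq5: 4
  Seq3 vs Seq4: 10
  Seq3 vs Seq5: 7
  Seq4 vs Seq5: 5
The largest is 10, between Seq3 and Seq4.

10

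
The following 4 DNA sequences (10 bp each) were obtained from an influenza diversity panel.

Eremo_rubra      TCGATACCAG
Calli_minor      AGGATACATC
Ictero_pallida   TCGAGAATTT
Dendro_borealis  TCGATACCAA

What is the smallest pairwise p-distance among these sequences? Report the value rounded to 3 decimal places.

Pairwise Hamming distances:
  Eremo_rubra vs Calli_minor: 5
  Eremo_rubra vs Ictero_pallida: 5
  Eremo_rubra vs Dendro_borealis: 1
  Calli_minor vs Ictero_pallida: 6
  Calli_minor vs Dendro_borealis: 5
  Ictero_pallida vs Dendro_borealis: 5
The smallest is 1 mismatch, between Eremo_rubra and Dendro_borealis; p = 1/10 = 0.100.

0.100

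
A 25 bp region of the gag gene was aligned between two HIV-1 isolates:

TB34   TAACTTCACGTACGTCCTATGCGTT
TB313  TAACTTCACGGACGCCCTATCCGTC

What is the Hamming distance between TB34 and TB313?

4

The sequences differ at positions 11 (T/G), 15 (T/C), 21 (G/C), 25 (T/C).
That gives 4 mismatches out of 25 aligned sites, so the Hamming distance is 4.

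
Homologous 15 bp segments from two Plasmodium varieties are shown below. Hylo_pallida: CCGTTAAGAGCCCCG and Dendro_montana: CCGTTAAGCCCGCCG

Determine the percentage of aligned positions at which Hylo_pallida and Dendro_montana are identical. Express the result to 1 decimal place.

80.0%

Mismatches occur at site 9 (A↔C), site 10 (G↔C), site 12 (C↔G).
12 of the 15 sites match, so the percent identity is 12/15 × 100 = 80.0%.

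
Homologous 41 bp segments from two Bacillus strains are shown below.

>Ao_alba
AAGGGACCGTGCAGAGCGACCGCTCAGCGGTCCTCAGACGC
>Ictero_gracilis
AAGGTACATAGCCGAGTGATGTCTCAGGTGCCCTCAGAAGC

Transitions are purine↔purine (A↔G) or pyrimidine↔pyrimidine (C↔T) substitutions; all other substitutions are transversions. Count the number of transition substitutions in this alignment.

3

Differing sites — 5:G/T (Tv); 8:C/A (Tv); 9:G/T (Tv); 10:T/A (Tv); 13:A/C (Tv); 17:C/T (Ti); 20:C/T (Ti); 21:C/G (Tv); 22:G/T (Tv); 28:C/G (Tv); 29:G/T (Tv); 31:T/C (Ti); 39:C/A (Tv).
Of the 13 differences, 3 transitions and 10 transversions, so the answer is 3.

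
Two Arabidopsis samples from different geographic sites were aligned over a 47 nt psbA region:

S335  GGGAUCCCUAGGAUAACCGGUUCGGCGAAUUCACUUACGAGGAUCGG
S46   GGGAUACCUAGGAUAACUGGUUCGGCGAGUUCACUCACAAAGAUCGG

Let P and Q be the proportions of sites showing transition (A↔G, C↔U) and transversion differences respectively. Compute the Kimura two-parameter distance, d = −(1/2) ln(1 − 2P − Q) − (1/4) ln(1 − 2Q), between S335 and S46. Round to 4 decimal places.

Mismatches occur at site 6 (C↔A, transversion), site 18 (C↔U, transition), site 29 (A↔G, transition), site 36 (U↔C, transition), site 39 (G↔A, transition), site 41 (G↔A, transition).
Of the 6 differences, 5 transitions and 1 transversion over 47 sites: P = 5/47 = 0.106383, Q = 1/47 = 0.021277.
d = −0.5·ln(0.765957) − 0.25·ln(0.957446) = −0.5·(-0.266629) − 0.25·(-0.043486) = 0.1442.

0.1442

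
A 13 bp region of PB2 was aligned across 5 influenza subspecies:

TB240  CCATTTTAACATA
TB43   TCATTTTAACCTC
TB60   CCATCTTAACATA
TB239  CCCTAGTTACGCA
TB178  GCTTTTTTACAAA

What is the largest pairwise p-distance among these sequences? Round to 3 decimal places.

0.615

Pairwise Hamming distances:
  TB240 vs TB43: 3
  TB240 vs TB60: 1
  TB240 vs TB239: 6
  TB240 vs TB178: 4
  TB43 vs TB60: 4
  TB43 vs TB239: 8
  TB43 vs TB178: 6
  TB60 vs TB239: 6
  TB60 vs TB178: 5
  TB239 vs TB178: 6
The largest is 8 mismatches, between TB43 and TB239; p = 8/13 = 0.615.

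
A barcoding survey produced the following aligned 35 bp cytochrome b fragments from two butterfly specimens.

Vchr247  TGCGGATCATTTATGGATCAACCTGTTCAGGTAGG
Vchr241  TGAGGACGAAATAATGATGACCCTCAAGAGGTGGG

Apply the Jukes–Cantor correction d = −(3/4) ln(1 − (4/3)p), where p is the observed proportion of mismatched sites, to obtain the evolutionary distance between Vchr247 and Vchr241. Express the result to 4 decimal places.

0.5716

The sequences differ at positions 3 (C/A), 7 (T/C), 8 (C/G), 10 (T/A), 11 (T/A), 14 (T/A), 15 (G/T), 19 (C/G), 21 (A/C), 25 (G/C), 26 (T/A), 27 (T/A), 28 (C/G), 33 (A/G).
p = 14/35 = 0.400000.
d = −0.75 · ln(1 − (4/3)·0.400000) = −0.75 · ln(0.466667) = −0.75 · (-0.762139) = 0.5716.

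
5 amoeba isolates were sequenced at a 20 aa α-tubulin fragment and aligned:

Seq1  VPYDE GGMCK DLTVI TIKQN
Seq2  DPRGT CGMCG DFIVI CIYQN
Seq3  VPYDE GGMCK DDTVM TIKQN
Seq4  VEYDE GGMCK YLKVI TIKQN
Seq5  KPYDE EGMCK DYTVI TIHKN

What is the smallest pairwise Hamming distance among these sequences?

Pairwise Hamming distances:
  Seq1 vs Seq2: 10
  Seq1 vs Seq3: 2
  Seq1 vs Seq4: 3
  Seq1 vs Seq5: 5
  Seq2 vs Seq3: 11
  Seq2 vs Seq4: 12
  Seq2 vs Seq5: 11
  Seq3 vs Seq4: 5
  Seq3 vs Seq5: 6
  Seq4 vs Seq5: 8
The smallest is 2, between Seq1 and Seq3.

2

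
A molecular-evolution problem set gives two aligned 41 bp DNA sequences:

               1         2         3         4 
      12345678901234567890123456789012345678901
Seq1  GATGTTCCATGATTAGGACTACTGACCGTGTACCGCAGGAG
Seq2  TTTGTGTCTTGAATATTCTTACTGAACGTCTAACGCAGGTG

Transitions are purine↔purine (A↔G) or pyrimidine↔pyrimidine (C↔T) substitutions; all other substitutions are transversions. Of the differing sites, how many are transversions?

12

Mismatches occur at site 1 (G→T, transversion), site 2 (A→T, transversion), site 6 (T→G, transversion), site 7 (C→T, transition), site 9 (A→T, transversion), site 13 (T→A, transversion), site 16 (G→T, transversion), site 17 (G→T, transversion), site 18 (A→C, transversion), site 19 (C→T, transition), site 26 (C→A, transversion), site 30 (G→C, transversion), site 33 (C→A, transversion), site 40 (A→T, transversion).
Of the 14 differences, 2 transitions and 12 transversions, so the answer is 12.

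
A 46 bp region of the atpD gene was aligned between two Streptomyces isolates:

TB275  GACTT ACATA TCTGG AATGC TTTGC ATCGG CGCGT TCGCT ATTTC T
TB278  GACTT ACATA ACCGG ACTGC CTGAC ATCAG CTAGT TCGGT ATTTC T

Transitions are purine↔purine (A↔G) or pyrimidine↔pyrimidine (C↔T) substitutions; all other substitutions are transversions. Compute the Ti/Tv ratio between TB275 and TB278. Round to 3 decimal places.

0.667

Differing sites — 11:T/A (Tv); 13:T/C (Ti); 17:A/C (Tv); 21:T/C (Ti); 23:T/G (Tv); 24:G/A (Ti); 29:G/A (Ti); 32:G/T (Tv); 33:C/A (Tv); 39:C/G (Tv).
Of the 10 differences, 4 transitions and 6 transversions, so Ti/Tv = 4/6 = 0.667.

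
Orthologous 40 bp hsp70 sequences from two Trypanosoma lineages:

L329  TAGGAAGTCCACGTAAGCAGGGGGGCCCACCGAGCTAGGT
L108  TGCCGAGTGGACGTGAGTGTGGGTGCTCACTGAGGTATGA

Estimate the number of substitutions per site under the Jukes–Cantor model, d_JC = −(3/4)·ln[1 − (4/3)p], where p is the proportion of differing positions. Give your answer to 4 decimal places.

Differing sites — 2:A/G; 3:G/C; 4:G/C; 5:A/G; 9:C/G; 10:C/G; 15:A/G; 18:C/T; 19:A/G; 20:G/T; 24:G/T; 27:C/T; 31:C/T; 35:C/G; 38:G/T; 40:T/A.
p = 16/40 = 0.400000.
d = −0.75 · ln(1 − (4/3)·0.400000) = −0.75 · ln(0.466667) = −0.75 · (-0.762139) = 0.5716.

0.5716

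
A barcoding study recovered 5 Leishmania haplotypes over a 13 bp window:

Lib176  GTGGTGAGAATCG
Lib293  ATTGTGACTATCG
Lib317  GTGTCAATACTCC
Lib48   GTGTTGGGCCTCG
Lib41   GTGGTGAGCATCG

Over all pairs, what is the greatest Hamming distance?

9

Pairwise Hamming distances:
  Lib176 vs Lib293: 4
  Lib176 vs Lib317: 6
  Lib176 vs Lib48: 4
  Lib176 vs Lib41: 1
  Lib293 vs Lib317: 9
  Lib293 vs Lib48: 7
  Lib293 vs Lib41: 4
  Lib317 vs Lib48: 6
  Lib317 vs Lib41: 7
  Lib48 vs Lib41: 3
The largest is 9, between Lib293 and Lib317.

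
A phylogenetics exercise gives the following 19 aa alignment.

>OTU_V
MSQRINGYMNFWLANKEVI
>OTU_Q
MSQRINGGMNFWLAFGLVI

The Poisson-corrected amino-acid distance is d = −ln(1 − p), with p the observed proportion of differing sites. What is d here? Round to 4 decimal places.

Mismatches occur at site 8 (Y/G), site 15 (N/F), site 16 (K/G), site 17 (E/L).
p = 4/19 = 0.210526.
d = −ln(1 − 0.210526) = −ln(0.789474) = 0.2364.

0.2364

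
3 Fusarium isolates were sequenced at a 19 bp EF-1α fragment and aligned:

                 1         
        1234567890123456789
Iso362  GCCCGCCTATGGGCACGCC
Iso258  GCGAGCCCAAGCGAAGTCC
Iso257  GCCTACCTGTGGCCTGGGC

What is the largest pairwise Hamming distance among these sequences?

Pairwise Hamming distances:
  Iso362 vs Iso258: 8
  Iso362 vs Iso257: 7
  Iso258 vs Iso257: 12
The largest is 12, between Iso258 and Iso257.

12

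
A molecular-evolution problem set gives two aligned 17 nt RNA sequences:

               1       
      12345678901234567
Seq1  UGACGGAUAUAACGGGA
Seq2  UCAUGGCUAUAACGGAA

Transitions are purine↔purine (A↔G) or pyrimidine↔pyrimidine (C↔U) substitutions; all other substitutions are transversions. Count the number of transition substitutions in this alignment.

Mismatches occur at site 2 (G↔C, transversion), site 4 (C↔U, transition), site 7 (A↔C, transversion), site 16 (G↔A, transition).
Of the 4 differences, 2 transitions and 2 transversions, so the answer is 2.

2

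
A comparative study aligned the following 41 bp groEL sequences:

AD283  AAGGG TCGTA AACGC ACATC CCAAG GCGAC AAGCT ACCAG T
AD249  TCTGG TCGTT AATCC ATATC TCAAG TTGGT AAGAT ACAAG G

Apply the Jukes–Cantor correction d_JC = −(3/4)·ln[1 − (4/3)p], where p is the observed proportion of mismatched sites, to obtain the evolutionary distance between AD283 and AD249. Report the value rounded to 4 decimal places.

0.5018

Mismatches occur at site 1 (A/T), site 2 (A/C), site 3 (G/T), site 10 (A/T), site 13 (C/T), site 14 (G/C), site 17 (C/T), site 21 (C/T), site 26 (G/T), site 27 (C/T), site 29 (A/G), site 30 (C/T), site 34 (C/A), site 38 (C/A), site 41 (T/G).
p = 15/41 = 0.365854.
d = −0.75 · ln(1 − (4/3)·0.365854) = −0.75 · ln(0.512195) = −0.75 · (-0.669050) = 0.5018.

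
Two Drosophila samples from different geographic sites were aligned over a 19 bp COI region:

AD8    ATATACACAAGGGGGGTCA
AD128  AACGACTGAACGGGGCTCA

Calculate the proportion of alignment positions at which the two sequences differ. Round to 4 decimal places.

Differing sites — 2:T/A; 3:A/C; 4:T/G; 7:A/T; 8:C/G; 11:G/C; 16:G/C.
There are 7 differences over 19 sites, so p = 7/19 = 0.3684.

0.3684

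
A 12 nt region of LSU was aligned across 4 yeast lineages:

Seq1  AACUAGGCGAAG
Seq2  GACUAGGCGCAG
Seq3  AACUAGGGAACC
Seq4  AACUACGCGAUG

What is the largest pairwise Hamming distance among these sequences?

Pairwise Hamming distances:
  Seq1 vs Seq2: 2
  Seq1 vs Seq3: 4
  Seq1 vs Seq4: 2
  Seq2 vs Seq3: 6
  Seq2 vs Seq4: 4
  Seq3 vs Seq4: 5
The largest is 6, between Seq2 and Seq3.

6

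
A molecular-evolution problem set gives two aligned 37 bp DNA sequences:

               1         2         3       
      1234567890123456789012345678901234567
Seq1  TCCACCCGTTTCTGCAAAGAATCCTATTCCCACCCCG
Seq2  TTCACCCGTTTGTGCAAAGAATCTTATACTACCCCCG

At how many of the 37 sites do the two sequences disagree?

7

The sequences differ at positions 2 (C/T), 12 (C/G), 24 (C/T), 28 (T/A), 30 (C/T), 31 (C/A), 32 (A/C).
That gives 7 mismatches out of 37 aligned sites, so the Hamming distance is 7.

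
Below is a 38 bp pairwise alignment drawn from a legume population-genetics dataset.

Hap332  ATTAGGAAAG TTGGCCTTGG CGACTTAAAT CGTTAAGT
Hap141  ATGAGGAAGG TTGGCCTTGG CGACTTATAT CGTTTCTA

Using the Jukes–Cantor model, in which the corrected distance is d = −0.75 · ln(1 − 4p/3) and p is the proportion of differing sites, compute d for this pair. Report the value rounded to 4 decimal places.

Differing sites — 3:T/G; 9:A/G; 28:A/T; 35:A/T; 36:A/C; 37:G/T; 38:T/A.
p = 7/38 = 0.184211.
d = −0.75 · ln(1 − (4/3)·0.184211) = −0.75 · ln(0.754385) = −0.75 · (-0.281852) = 0.2114.

0.2114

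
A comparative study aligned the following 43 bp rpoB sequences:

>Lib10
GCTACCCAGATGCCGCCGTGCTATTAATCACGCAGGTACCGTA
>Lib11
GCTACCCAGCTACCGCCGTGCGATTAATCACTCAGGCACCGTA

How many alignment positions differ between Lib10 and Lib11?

Mismatches occur at site 10 (A/C), site 12 (G/A), site 22 (T/G), site 32 (G/T), site 37 (T/C).
That gives 5 mismatches out of 43 aligned sites, so the Hamming distance is 5.

5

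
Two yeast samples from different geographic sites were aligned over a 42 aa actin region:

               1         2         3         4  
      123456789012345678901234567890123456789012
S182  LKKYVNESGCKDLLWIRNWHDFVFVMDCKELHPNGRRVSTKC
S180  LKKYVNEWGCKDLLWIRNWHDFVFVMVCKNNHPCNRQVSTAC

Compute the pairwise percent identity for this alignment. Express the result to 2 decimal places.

Mismatches occur at site 8 (S↔W), site 27 (D↔V), site 30 (E↔N), site 31 (L↔N), site 34 (N↔C), site 35 (G↔N), site 37 (R↔Q), site 41 (K↔A).
34 of the 42 sites match, so the percent identity is 34/42 × 100 = 80.95%.

80.95%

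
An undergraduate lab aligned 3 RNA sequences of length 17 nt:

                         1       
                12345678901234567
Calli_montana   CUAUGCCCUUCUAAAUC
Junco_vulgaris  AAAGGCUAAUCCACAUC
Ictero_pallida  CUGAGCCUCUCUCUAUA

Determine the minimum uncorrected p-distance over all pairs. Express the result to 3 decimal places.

0.412

Pairwise Hamming distances:
  Calli_montana vs Junco_vulgaris: 8
  Calli_montana vs Ictero_pallida: 7
  Junco_vulgaris vs Ictero_pallida: 11
The smallest is 7 mismatches, between Calli_montana and Ictero_pallida; p = 7/17 = 0.412.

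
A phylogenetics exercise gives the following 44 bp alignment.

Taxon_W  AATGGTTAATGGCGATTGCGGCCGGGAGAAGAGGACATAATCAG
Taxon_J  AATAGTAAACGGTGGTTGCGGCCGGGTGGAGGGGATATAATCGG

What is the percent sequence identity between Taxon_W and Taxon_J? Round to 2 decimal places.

The sequences differ at positions 4 (G/A), 7 (T/A), 10 (T/C), 13 (C/T), 15 (A/G), 27 (A/T), 29 (A/G), 32 (A/G), 36 (C/T), 43 (A/G).
34 of the 44 sites match, so the percent identity is 34/44 × 100 = 77.27%.

77.27%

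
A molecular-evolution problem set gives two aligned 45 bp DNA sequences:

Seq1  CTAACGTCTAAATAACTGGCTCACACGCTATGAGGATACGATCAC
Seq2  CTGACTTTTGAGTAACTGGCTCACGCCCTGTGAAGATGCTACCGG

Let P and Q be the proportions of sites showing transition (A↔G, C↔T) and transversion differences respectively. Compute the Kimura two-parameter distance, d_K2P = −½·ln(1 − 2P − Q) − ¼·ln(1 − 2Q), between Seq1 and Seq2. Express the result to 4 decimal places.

The sequences differ at positions 3 (A/G, transition), 6 (G/T, transversion), 8 (C/T, transition), 10 (A/G, transition), 12 (A/G, transition), 25 (A/G, transition), 27 (G/C, transversion), 30 (A/G, transition), 34 (G/A, transition), 38 (A/G, transition), 40 (G/T, transversion), 42 (T/C, transition), 44 (A/G, transition), 45 (C/G, transversion).
Of the 14 differences, 10 transitions and 4 transversions over 45 sites: P = 10/45 = 0.222222, Q = 4/45 = 0.088889.
d = −0.5·ln(0.466667) − 0.25·ln(0.822222) = −0.5·(-0.762139) − 0.25·(-0.195745) = 0.4300.

0.4300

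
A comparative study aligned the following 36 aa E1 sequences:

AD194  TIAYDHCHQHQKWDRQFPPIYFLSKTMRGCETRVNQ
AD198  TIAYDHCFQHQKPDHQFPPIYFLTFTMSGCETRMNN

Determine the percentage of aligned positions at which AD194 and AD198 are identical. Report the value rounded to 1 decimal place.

77.8%

The sequences differ at positions 8 (H/F), 13 (W/P), 15 (R/H), 24 (S/T), 25 (K/F), 28 (R/S), 34 (V/M), 36 (Q/N).
28 of the 36 sites match, so the percent identity is 28/36 × 100 = 77.8%.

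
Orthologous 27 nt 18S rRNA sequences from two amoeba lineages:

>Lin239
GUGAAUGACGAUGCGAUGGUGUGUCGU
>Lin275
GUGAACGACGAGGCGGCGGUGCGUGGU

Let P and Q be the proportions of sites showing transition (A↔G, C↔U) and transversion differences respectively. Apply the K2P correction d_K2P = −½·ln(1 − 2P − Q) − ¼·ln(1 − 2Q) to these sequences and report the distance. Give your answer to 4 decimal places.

The sequences differ at positions 6 (U/C, transition), 12 (U/G, transversion), 16 (A/G, transition), 17 (U/C, transition), 22 (U/C, transition), 25 (C/G, transversion).
Of the 6 differences, 4 transitions and 2 transversions over 27 sites: P = 4/27 = 0.148148, Q = 2/27 = 0.074074.
d = −0.5·ln(0.629630) − 0.25·ln(0.851852) = −0.5·(-0.462623) − 0.25·(-0.160342) = 0.2714.

0.2714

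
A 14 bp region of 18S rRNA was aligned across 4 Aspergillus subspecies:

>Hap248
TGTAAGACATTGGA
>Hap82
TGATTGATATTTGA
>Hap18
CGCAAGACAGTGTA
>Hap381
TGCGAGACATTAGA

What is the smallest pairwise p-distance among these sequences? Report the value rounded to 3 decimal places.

0.214

Pairwise Hamming distances:
  Hap248 vs Hap82: 5
  Hap248 vs Hap18: 4
  Hap248 vs Hap381: 3
  Hap82 vs Hap18: 8
  Hap82 vs Hap381: 5
  Hap18 vs Hap381: 5
The smallest is 3 mismatches, between Hap248 and Hap381; p = 3/14 = 0.214.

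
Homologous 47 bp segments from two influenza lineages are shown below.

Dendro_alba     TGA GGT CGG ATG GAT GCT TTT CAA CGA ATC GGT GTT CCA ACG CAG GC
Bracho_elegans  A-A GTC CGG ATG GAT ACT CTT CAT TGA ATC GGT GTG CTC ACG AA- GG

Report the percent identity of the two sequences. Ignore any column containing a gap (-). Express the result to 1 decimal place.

Excluding the 2 gap columns leaves 45 comparable sites.
Mismatches occur at site 1 (T↔A), site 5 (G↔T), site 6 (T↔C), site 16 (G↔A), site 19 (T↔C), site 24 (A↔T), site 25 (C↔T), site 36 (T↔G), site 38 (C↔T), site 39 (A↔C), site 43 (C↔A), site 47 (C↔G).
33 of the 45 comparable sites match, so the percent identity is 33/45 × 100 = 73.3%.

73.3%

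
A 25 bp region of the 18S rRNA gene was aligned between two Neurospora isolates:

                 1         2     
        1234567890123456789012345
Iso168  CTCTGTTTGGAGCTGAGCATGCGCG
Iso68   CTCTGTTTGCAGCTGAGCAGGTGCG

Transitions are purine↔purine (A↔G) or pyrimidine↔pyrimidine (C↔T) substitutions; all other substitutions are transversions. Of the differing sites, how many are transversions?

2

Mismatches occur at site 10 (G→C, transversion), site 20 (T→G, transversion), site 22 (C→T, transition).
Of the 3 differences, 1 transition and 2 transversions, so the answer is 2.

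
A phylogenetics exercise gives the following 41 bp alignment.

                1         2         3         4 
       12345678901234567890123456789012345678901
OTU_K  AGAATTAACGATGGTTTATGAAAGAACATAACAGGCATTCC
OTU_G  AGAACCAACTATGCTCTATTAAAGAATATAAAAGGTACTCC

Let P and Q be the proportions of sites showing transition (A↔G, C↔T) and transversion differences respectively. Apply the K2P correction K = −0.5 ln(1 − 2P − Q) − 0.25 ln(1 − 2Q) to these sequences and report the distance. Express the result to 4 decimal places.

0.3016

Mismatches occur at site 5 (T↔C, transition), site 6 (T↔C, transition), site 10 (G↔T, transversion), site 14 (G↔C, transversion), site 16 (T↔C, transition), site 20 (G↔T, transversion), site 27 (C↔T, transition), site 32 (C↔A, transversion), site 36 (C↔T, transition), site 38 (T↔C, transition).
Of the 10 differences, 6 transitions and 4 transversions over 41 sites: P = 6/41 = 0.146341, Q = 4/41 = 0.097561.
d = −0.5·ln(0.609757) − 0.25·ln(0.804878) = −0.5·(-0.494695) − 0.25·(-0.217065) = 0.3016.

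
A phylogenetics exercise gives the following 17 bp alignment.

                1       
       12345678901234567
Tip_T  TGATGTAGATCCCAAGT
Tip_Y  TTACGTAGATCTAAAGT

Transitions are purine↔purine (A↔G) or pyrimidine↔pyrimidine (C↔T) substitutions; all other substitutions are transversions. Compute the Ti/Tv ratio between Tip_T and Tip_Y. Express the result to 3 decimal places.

The sequences differ at positions 2 (G/T, transversion), 4 (T/C, transition), 12 (C/T, transition), 13 (C/A, transversion).
Of the 4 differences, 2 transitions and 2 transversions, so Ti/Tv = 2/2 = 1.000.

1.000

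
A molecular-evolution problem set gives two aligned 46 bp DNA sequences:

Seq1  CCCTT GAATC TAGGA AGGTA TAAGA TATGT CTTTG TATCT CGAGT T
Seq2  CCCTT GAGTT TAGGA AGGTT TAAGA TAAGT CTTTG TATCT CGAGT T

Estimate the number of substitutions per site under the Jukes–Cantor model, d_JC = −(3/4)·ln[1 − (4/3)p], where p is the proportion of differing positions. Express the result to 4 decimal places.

0.0924

Differing sites — 8:A/G; 10:C/T; 20:A/T; 28:T/A.
p = 4/46 = 0.086957.
d = −0.75 · ln(1 − (4/3)·0.086957) = −0.75 · ln(0.884057) = −0.75 · (-0.123234) = 0.0924.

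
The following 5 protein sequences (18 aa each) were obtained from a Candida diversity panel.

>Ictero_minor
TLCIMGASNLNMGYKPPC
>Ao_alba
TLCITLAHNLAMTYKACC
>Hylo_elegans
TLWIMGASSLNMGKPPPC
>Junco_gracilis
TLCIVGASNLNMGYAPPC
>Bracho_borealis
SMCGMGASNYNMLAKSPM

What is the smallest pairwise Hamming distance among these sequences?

2

Pairwise Hamming distances:
  Ictero_minor vs Ao_alba: 7
  Ictero_minor vs Hylo_elegans: 4
  Ictero_minor vs Junco_gracilis: 2
  Ictero_minor vs Bracho_borealis: 8
  Ao_alba vs Hylo_elegans: 11
  Ao_alba vs Junco_gracilis: 8
  Ao_alba vs Bracho_borealis: 13
  Hylo_elegans vs Junco_gracilis: 5
  Hylo_elegans vs Bracho_borealis: 11
  Junco_gracilis vs Bracho_borealis: 10
The smallest is 2, between Ictero_minor and Junco_gracilis.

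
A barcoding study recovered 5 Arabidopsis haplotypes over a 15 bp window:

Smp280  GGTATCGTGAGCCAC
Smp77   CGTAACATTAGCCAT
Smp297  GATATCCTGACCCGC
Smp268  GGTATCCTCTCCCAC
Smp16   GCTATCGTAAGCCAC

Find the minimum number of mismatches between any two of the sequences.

2

Pairwise Hamming distances:
  Smp280 vs Smp77: 5
  Smp280 vs Smp297: 4
  Smp280 vs Smp268: 4
  Smp280 vs Smp16: 2
  Smp77 vs Smp297: 8
  Smp77 vs Smp268: 7
  Smp77 vs Smp16: 6
  Smp297 vs Smp268: 4
  Smp297 vs Smp16: 5
  Smp268 vs Smp16: 5
The smallest is 2, between Smp280 and Smp16.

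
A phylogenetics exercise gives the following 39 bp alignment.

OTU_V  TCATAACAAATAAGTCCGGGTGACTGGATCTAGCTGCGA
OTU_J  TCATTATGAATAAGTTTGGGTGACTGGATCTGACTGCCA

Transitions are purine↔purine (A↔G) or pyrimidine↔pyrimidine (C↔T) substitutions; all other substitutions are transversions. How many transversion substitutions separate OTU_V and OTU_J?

2

Mismatches occur at site 5 (A/T, transversion), site 7 (C/T, transition), site 8 (A/G, transition), site 16 (C/T, transition), site 17 (C/T, transition), site 32 (A/G, transition), site 33 (G/A, transition), site 38 (G/C, transversion).
Of the 8 differences, 6 transitions and 2 transversions, so the answer is 2.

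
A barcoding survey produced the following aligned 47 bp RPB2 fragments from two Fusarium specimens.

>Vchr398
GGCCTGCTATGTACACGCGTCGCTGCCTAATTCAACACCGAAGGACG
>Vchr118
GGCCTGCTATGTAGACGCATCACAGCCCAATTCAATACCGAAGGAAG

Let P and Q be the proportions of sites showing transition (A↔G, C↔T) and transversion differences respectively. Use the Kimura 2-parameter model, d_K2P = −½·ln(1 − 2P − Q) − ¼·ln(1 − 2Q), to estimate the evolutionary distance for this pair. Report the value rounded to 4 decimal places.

0.1675

Mismatches occur at site 14 (C/G, transversion), site 19 (G/A, transition), site 22 (G/A, transition), site 24 (T/A, transversion), site 28 (T/C, transition), site 36 (C/T, transition), site 46 (C/A, transversion).
Of the 7 differences, 4 transitions and 3 transversions over 47 sites: P = 4/47 = 0.085106, Q = 3/47 = 0.063830.
d = −0.5·ln(0.765958) − 0.25·ln(0.872340) = −0.5·(-0.266628) − 0.25·(-0.136576) = 0.1675.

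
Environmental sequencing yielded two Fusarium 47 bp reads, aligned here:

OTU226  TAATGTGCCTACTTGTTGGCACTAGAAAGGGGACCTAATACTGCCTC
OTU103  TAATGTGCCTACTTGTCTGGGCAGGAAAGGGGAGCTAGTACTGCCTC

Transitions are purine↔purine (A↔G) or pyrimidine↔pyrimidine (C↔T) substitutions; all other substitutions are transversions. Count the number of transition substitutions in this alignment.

The sequences differ at positions 17 (T/C, transition), 18 (G/T, transversion), 20 (C/G, transversion), 21 (A/G, transition), 23 (T/A, transversion), 24 (A/G, transition), 34 (C/G, transversion), 38 (A/G, transition).
Of the 8 differences, 4 transitions and 4 transversions, so the answer is 4.

4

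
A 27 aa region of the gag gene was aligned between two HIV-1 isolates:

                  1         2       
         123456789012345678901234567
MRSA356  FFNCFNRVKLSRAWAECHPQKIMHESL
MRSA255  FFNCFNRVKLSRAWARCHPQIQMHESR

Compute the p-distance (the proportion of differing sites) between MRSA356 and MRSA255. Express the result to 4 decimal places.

Mismatches occur at site 16 (E→R), site 21 (K→I), site 22 (I→Q), site 27 (L→R).
There are 4 differences over 27 sites, so p = 4/27 = 0.1481.

0.1481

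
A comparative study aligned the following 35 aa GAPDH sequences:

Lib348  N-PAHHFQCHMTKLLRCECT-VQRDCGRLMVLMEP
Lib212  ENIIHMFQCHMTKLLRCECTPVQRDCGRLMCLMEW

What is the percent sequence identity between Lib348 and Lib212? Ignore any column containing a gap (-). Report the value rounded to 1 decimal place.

81.8%

Excluding the 2 gap columns leaves 33 comparable sites.
The sequences differ at positions 1 (N/E), 3 (P/I), 4 (A/I), 6 (H/M), 31 (V/C), 35 (P/W).
27 of the 33 comparable sites match, so the percent identity is 27/33 × 100 = 81.8%.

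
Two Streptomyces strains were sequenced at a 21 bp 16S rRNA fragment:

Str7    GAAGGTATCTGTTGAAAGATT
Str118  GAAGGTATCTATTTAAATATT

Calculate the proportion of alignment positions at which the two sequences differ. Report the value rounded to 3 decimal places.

Mismatches occur at site 11 (G/A), site 14 (G/T), site 18 (G/T).
There are 3 differences over 21 sites, so p = 3/21 = 0.143.

0.143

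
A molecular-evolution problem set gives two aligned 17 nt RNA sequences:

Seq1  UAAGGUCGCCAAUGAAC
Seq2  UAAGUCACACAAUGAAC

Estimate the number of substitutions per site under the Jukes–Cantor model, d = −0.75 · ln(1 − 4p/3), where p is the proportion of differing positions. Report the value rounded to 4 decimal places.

0.3734

Mismatches occur at site 5 (G→U), site 6 (U→C), site 7 (C→A), site 8 (G→C), site 9 (C→A).
p = 5/17 = 0.294118.
d = −0.75 · ln(1 − (4/3)·0.294118) = −0.75 · ln(0.607843) = −0.75 · (-0.497839) = 0.3734.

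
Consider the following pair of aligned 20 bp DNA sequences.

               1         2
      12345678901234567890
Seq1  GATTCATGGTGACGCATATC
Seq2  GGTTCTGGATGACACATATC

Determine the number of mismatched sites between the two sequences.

Mismatches occur at site 2 (A→G), site 6 (A→T), site 7 (T→G), site 9 (G→A), site 14 (G→A).
That gives 5 mismatches out of 20 aligned sites, so the Hamming distance is 5.

5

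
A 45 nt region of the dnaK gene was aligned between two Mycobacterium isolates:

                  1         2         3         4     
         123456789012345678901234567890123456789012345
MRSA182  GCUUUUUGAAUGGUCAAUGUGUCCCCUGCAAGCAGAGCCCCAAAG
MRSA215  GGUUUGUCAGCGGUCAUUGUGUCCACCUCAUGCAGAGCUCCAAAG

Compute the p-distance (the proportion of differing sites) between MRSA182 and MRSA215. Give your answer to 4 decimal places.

0.2444

Mismatches occur at site 2 (C→G), site 6 (U→G), site 8 (G→C), site 10 (A→G), site 11 (U→C), site 17 (A→U), site 25 (C→A), site 27 (U→C), site 28 (G→U), site 31 (A→U), site 39 (C→U).
There are 11 differences over 45 sites, so p = 11/45 = 0.2444.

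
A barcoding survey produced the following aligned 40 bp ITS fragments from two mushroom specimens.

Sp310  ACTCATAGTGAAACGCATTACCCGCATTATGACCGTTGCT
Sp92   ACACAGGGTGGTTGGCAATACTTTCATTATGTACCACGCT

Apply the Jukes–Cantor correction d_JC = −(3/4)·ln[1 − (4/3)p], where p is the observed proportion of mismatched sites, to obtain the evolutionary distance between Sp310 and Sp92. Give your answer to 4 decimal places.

Differing sites — 3:T/A; 6:T/G; 7:A/G; 11:A/G; 12:A/T; 13:A/T; 14:C/G; 18:T/A; 22:C/T; 23:C/T; 24:G/T; 32:A/T; 33:C/A; 35:G/C; 36:T/A; 37:T/C.
p = 16/40 = 0.400000.
d = −0.75 · ln(1 − (4/3)·0.400000) = −0.75 · ln(0.466667) = −0.75 · (-0.762139) = 0.5716.

0.5716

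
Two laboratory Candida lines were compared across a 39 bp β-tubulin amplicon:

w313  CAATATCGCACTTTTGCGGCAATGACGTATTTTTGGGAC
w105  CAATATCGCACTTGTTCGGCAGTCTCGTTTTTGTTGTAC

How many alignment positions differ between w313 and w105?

Differing sites — 14:T/G; 16:G/T; 22:A/G; 24:G/C; 25:A/T; 29:A/T; 33:T/G; 35:G/T; 37:G/T.
That gives 9 mismatches out of 39 aligned sites, so the Hamming distance is 9.

9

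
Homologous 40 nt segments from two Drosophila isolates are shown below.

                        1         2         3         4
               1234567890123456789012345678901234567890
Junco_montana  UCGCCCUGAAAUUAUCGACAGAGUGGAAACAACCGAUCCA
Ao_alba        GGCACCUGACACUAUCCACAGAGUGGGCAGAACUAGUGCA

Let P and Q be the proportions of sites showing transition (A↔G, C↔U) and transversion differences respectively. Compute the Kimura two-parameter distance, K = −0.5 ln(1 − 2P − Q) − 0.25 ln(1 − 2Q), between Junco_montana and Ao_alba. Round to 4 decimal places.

0.4716

Mismatches occur at site 1 (U→G, transversion), site 2 (C→G, transversion), site 3 (G→C, transversion), site 4 (C→A, transversion), site 10 (A→C, transversion), site 12 (U→C, transition), site 17 (G→C, transversion), site 27 (A→G, transition), site 28 (A→C, transversion), site 30 (C→G, transversion), site 34 (C→U, transition), site 35 (G→A, transition), site 36 (A→G, transition), site 38 (C→G, transversion).
Of the 14 differences, 5 transitions and 9 transversions over 40 sites: P = 5/40 = 0.125000, Q = 9/40 = 0.225000.
d = −0.5·ln(0.525000) − 0.25·ln(0.550000) = −0.5·(-0.644357) − 0.25·(-0.597837) = 0.4716.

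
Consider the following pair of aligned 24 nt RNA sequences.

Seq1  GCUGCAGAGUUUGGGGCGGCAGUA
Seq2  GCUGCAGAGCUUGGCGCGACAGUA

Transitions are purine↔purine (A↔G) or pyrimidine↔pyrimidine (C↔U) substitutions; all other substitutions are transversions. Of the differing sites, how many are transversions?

The sequences differ at positions 10 (U/C, transition), 15 (G/C, transversion), 19 (G/A, transition).
Of the 3 differences, 2 transitions and 1 transversion, so the answer is 1.

1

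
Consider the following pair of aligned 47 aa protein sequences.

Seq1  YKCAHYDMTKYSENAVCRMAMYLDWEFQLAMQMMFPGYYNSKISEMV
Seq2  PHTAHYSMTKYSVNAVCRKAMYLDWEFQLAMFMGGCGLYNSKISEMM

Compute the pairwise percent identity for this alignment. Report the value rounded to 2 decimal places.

Mismatches occur at site 1 (Y/P), site 2 (K/H), site 3 (C/T), site 7 (D/S), site 13 (E/V), site 19 (M/K), site 32 (Q/F), site 34 (M/G), site 35 (F/G), site 36 (P/C), site 38 (Y/L), site 47 (V/M).
35 of the 47 sites match, so the percent identity is 35/47 × 100 = 74.47%.

74.47%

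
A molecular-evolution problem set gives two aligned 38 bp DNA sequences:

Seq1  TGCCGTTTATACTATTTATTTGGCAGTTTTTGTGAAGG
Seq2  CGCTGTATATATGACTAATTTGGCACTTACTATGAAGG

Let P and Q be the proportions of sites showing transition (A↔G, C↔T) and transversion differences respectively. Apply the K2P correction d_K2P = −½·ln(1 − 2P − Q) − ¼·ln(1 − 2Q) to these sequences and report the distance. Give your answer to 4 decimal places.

0.3729

Differing sites — 1:T/C (Ti); 4:C/T (Ti); 7:T/A (Tv); 12:C/T (Ti); 13:T/G (Tv); 15:T/C (Ti); 17:T/A (Tv); 26:G/C (Tv); 29:T/A (Tv); 30:T/C (Ti); 32:G/A (Ti).
Of the 11 differences, 6 transitions and 5 transversions over 38 sites: P = 6/38 = 0.157895, Q = 5/38 = 0.131579.
d = −0.5·ln(0.552631) − 0.25·ln(0.736842) = −0.5·(-0.593065) − 0.25·(-0.305382) = 0.3729.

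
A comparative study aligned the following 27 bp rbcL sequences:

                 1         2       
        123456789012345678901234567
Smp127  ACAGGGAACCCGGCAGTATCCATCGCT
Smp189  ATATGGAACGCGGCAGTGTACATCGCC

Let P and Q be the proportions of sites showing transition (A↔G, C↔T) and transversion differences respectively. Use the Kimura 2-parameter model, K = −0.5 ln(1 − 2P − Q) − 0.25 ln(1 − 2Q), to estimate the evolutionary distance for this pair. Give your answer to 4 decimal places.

0.2656

Mismatches occur at site 2 (C→T, transition), site 4 (G→T, transversion), site 10 (C→G, transversion), site 18 (A→G, transition), site 20 (C→A, transversion), site 27 (T→C, transition).
Of the 6 differences, 3 transitions and 3 transversions over 27 sites: P = 3/27 = 0.111111, Q = 3/27 = 0.111111.
d = −0.5·ln(0.666667) − 0.25·ln(0.777778) = −0.5·(-0.405465) − 0.25·(-0.251314) = 0.2656.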